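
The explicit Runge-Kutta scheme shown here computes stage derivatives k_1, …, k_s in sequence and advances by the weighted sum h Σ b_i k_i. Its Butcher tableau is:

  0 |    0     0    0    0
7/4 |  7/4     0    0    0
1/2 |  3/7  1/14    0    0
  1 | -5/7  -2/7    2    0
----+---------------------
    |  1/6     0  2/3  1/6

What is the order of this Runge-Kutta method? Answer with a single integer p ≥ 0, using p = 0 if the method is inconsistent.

4

b = (1/6, 0, 2/3, 1/6)
c = (0, 7/4, 1/2, 1)
Ac = (0, 0, 1/8, 1/2)
Σ b_i: 1/6·1 + 2/3·1 + 1/6·1 = 1 ✓
b·c: 2/3·1/2 + 1/6·1 = 1/2 ✓
b·c²: 2/3·1/4 + 1/6·1 = 1/3 ✓
b·Ac: 2/3·1/8 + 1/6·1/2 = 1/6 ✓
b·c³: 2/3·1/8 + 1/6·1 = 1/4 ✓
b·(c∘Ac): 2/3·1/16 + 1/6·1/2 = 1/8 ✓
b·Ac²: 2/3·7/32 + 1/6·(-3/8) = 1/12 ✓
b·A²c: 1/6·1/4 = 1/24 ✓; 4 stages ⇒ order 4.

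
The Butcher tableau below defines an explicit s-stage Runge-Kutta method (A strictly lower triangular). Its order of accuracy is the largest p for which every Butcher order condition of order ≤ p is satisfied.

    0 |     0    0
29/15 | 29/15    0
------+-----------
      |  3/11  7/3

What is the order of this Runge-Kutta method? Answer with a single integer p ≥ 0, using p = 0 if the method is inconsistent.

b = (3/11, 7/3)
c = (0, 29/15)
Σ b_i: 3/11·1 + 7/3·1 = 86/33 ≠ 1 ⇒ order 0.

0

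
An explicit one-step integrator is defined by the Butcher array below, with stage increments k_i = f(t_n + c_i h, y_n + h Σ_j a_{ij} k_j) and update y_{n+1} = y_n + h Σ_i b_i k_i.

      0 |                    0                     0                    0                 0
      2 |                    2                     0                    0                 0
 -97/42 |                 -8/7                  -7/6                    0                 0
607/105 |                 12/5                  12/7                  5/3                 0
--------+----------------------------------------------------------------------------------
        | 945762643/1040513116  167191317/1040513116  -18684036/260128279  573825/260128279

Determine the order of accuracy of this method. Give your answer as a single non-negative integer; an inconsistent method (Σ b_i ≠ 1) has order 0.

3

b = (945762643/1040513116, 167191317/1040513116, -18684036/260128279, 573825/260128279)
c = (0, 2, -97/42, 607/105)
Ac = (0, 0, -7/3, -53/126)
Σ b_i: 945762643/1040513116·1 + 167191317/1040513116·1 + (-18684036/260128279)·1 + 573825/260128279·1 = 1 ✓
b·c: 167191317/1040513116·2 + (-18684036/260128279)·(-97/42) + 573825/260128279·607/105 = 1/2 ✓
b·c²: 167191317/1040513116·4 + (-18684036/260128279)·9409/1764 + 573825/260128279·368449/11025 = 1/3 ✓
b·Ac: (-18684036/260128279)·(-7/3) + 573825/260128279·(-53/126) = 1/6 ✓
b·c³: 167191317/1040513116·8 + (-18684036/260128279)·(-912673/74088) + 573825/260128279·223648543/1157625 = 2978547844523/1147165710390 ≠ 1/4 ⇒ order 3.
b·(c∘Ac): (-18684036/260128279)·97/18 + 573825/260128279·(-32171/13230) = -12862274959/32776163154 ≠ 1/8
b·Ac²: (-18684036/260128279)·(-14/3) + 573825/260128279·83333/5292 = 24249500561/65552326308 ≠ 1/12
b·A²c: 573825/260128279·(-35/9) = -6694625/780384837 ≠ 1/24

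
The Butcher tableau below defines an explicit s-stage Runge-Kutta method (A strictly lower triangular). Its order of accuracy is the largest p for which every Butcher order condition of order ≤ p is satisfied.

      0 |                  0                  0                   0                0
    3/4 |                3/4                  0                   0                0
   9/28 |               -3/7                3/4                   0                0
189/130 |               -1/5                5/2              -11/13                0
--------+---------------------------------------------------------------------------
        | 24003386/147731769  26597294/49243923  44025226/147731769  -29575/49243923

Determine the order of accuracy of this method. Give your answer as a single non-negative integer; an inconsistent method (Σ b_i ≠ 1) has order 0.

3

b = (24003386/147731769, 26597294/49243923, 44025226/147731769, -29575/49243923)
c = (0, 3/4, 9/28, 189/130)
Ac = (0, 0, 9/16, 1167/728)
Σ b_i: 24003386/147731769·1 + 26597294/49243923·1 + 44025226/147731769·1 + (-29575/49243923)·1 = 1 ✓
b·c: 26597294/49243923·3/4 + 44025226/147731769·9/28 + (-29575/49243923)·189/130 = 1/2 ✓
b·c²: 26597294/49243923·9/16 + 44025226/147731769·81/784 + (-29575/49243923)·35721/16900 = 1/3 ✓
b·Ac: 44025226/147731769·9/16 + (-29575/49243923)·1167/728 = 1/6 ✓
b·c³: 26597294/49243923·27/64 + 44025226/147731769·729/21952 + (-29575/49243923)·6751269/2197000 = 3132339409/13277620720 ≠ 1/4 ⇒ order 3.
b·(c∘Ac): 44025226/147731769·81/448 + (-29575/49243923)·31509/13520 = 3062969/58363168 ≠ 1/8
b·Ac²: 44025226/147731769·27/64 + (-29575/49243923)·26883/20384 = 12759793/102135544 ≠ 1/12
b·A²c: (-29575/49243923)·(-99/208) = 25025/87544752 ≠ 1/24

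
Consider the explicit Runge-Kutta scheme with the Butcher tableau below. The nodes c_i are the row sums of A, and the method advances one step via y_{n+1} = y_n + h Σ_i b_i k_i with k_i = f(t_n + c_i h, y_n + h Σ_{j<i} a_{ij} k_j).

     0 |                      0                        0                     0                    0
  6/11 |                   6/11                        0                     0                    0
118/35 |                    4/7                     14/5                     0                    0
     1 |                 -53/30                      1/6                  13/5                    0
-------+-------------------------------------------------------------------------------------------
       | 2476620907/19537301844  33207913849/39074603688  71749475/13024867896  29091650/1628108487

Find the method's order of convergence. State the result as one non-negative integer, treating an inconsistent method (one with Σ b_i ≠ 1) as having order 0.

3

b = (2476620907/19537301844, 33207913849/39074603688, 71749475/13024867896, 29091650/1628108487)
c = (0, 6/11, 118/35, 1)
Ac = (0, 0, 84/55, 17049/1925)
Σ b_i: 2476620907/19537301844·1 + 33207913849/39074603688·1 + 71749475/13024867896·1 + 29091650/1628108487·1 = 1 ✓
b·c: 33207913849/39074603688·6/11 + 71749475/13024867896·118/35 + 29091650/1628108487·1 = 1/2 ✓
b·c²: 33207913849/39074603688·36/121 + 71749475/13024867896·13924/1225 + 29091650/1628108487·1 = 1/3 ✓
b·Ac: 71749475/13024867896·84/55 + 29091650/1628108487·17049/1925 = 1/6 ✓
b·c³: 33207913849/39074603688·216/1331 + 71749475/13024867896·1643032/42875 + 29091650/1628108487·1 = 229972426984/626821767495 ≠ 1/4 ⇒ order 3.
b·(c∘Ac): 71749475/13024867896·1416/275 + 29091650/1628108487·17049/1925 = 371353105/1989910373 ≠ 1/8
b·Ac²: 71749475/13024867896·504/605 + 29091650/1628108487·21939202/741125 = 334433689141/626821767495 ≠ 1/12
b·A²c: 29091650/1628108487·1092/275 = 423574424/5969731119 ≠ 1/24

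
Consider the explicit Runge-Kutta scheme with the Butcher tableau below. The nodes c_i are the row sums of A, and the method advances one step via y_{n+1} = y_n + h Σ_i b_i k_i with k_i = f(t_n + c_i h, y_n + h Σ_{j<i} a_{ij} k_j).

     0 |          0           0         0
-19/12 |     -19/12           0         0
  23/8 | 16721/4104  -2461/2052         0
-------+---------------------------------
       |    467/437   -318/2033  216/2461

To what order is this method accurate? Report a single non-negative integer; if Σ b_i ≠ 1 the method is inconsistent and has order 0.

3

b = (467/437, -318/2033, 216/2461)
c = (0, -19/12, 23/8)
Ac = (0, 0, 2461/1296)
Σ b_i: 467/437·1 + (-318/2033)·1 + 216/2461·1 = 1 ✓
b·c: (-318/2033)·(-19/12) + 216/2461·23/8 = 1/2 ✓
b·c²: (-318/2033)·361/144 + 216/2461·529/64 = 1/3 ✓
b·Ac: 216/2461·2461/1296 = 1/6 ✓; 3 stages ⇒ order 3.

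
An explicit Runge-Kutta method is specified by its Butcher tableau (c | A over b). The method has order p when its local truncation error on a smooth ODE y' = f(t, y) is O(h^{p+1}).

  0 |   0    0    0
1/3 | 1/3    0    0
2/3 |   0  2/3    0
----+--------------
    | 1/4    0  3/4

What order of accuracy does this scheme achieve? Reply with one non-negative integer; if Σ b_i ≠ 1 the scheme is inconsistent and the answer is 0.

3

b = (1/4, 0, 3/4)
c = (0, 1/3, 2/3)
Ac = (0, 0, 2/9)
Σ b_i: 1/4·1 + 3/4·1 = 1 ✓
b·c: 3/4·2/3 = 1/2 ✓
b·c²: 3/4·4/9 = 1/3 ✓
b·Ac: 3/4·2/9 = 1/6 ✓; 3 stages ⇒ order 3.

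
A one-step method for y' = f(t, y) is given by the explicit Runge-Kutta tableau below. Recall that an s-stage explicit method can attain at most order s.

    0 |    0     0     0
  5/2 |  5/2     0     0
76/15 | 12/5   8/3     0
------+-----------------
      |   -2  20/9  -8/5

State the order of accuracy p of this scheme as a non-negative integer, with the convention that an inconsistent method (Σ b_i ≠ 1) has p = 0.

0

b = (-2, 20/9, -8/5)
c = (0, 5/2, 76/15)
Ac = (0, 0, 20/3)
Σ b_i: (-2)·1 + 20/9·1 + (-8/5)·1 = -62/45 ≠ 1 ⇒ order 0.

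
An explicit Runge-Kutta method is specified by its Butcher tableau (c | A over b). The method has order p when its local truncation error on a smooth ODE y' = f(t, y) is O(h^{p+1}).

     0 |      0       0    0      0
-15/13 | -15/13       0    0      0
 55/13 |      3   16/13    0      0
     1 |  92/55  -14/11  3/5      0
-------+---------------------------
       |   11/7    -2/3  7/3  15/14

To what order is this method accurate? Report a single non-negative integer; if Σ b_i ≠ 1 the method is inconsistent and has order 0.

b = (11/7, -2/3, 7/3, 15/14)
c = (0, -15/13, 55/13, 1)
Ac = (0, 0, -240/169, 573/143)
Σ b_i: 11/7·1 + (-2/3)·1 + 7/3·1 + 15/14·1 = 181/42 ≠ 1 ⇒ order 0.

0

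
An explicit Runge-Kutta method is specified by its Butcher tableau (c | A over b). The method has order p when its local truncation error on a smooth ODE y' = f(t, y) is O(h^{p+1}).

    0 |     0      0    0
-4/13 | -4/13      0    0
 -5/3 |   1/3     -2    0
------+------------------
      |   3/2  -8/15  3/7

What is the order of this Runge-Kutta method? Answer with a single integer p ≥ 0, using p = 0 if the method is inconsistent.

b = (3/2, -8/15, 3/7)
c = (0, -4/13, -5/3)
Ac = (0, 0, 8/13)
Σ b_i: 3/2·1 + (-8/15)·1 + 3/7·1 = 293/210 ≠ 1 ⇒ order 0.

0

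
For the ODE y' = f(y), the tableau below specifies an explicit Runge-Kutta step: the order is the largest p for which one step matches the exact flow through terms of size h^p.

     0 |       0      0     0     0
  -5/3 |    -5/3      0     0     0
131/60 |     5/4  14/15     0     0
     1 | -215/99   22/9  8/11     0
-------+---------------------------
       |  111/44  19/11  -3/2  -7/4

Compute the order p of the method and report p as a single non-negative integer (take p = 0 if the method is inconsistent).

b = (111/44, 19/11, -3/2, -7/4)
c = (0, -5/3, 131/60, 1)
Ac = (0, 0, -14/9, -3692/1485)
Σ b_i: 111/44·1 + 19/11·1 + (-3/2)·1 + (-7/4)·1 = 1 ✓
b·c: 19/11·(-5/3) + (-3/2)·131/60 + (-7/4)·1 = -10433/1320 ≠ 1/2 ⇒ order 1.

1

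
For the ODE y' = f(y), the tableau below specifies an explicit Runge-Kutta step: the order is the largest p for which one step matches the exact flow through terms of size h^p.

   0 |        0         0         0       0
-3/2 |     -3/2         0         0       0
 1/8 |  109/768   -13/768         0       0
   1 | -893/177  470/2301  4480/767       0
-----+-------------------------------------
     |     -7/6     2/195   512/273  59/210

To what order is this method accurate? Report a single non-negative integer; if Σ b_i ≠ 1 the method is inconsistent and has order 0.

b = (-7/6, 2/195, 512/273, 59/210)
c = (0, -3/2, 1/8, 1)
Ac = (0, 0, 13/512, 25/59)
Σ b_i: (-7/6)·1 + 2/195·1 + 512/273·1 + 59/210·1 = 1 ✓
b·c: 2/195·(-3/2) + 512/273·1/8 + 59/210·1 = 1/2 ✓
b·c²: 2/195·9/4 + 512/273·1/64 + 59/210·1 = 1/3 ✓
b·Ac: 512/273·13/512 + 59/210·25/59 = 1/6 ✓
b·c³: 2/195·(-27/8) + 512/273·1/512 + 59/210·1 = 1/4 ✓
b·(c∘Ac): 512/273·13/4096 + 59/210·25/59 = 1/8 ✓
b·Ac²: 512/273·(-39/1024) + 59/210·65/118 = 1/12 ✓
b·A²c: 59/210·35/236 = 1/24 ✓; 4 stages ⇒ order 4.

4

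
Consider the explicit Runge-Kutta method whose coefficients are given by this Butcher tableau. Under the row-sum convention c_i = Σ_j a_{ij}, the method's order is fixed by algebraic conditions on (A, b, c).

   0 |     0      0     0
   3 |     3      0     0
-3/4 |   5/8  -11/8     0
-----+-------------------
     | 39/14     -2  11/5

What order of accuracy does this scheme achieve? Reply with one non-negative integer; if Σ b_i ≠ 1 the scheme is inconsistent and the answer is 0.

b = (39/14, -2, 11/5)
c = (0, 3, -3/4)
Ac = (0, 0, -33/8)
Σ b_i: 39/14·1 + (-2)·1 + 11/5·1 = 209/70 ≠ 1 ⇒ order 0.

0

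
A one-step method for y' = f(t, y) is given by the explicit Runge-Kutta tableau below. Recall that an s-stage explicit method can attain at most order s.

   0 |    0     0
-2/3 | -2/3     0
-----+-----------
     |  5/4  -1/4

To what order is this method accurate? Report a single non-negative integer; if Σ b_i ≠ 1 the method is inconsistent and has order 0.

1

b = (5/4, -1/4)
c = (0, -2/3)
Σ b_i: 5/4·1 + (-1/4)·1 = 1 ✓
b·c: (-1/4)·(-2/3) = 1/6 ≠ 1/2 ⇒ order 1.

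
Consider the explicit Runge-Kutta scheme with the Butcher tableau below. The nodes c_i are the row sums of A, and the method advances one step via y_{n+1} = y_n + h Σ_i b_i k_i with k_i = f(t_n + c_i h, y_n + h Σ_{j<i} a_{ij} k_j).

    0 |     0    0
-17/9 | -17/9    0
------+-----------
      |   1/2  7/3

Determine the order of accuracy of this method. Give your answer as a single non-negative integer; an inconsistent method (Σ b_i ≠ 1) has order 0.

0

b = (1/2, 7/3)
c = (0, -17/9)
Σ b_i: 1/2·1 + 7/3·1 = 17/6 ≠ 1 ⇒ order 0.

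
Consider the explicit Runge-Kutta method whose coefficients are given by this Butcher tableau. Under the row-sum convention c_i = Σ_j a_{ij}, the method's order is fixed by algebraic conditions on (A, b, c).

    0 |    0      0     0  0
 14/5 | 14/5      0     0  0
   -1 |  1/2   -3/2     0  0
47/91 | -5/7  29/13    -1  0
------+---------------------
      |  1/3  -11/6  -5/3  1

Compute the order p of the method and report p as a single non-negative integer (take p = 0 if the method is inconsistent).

b = (1/3, -11/6, -5/3, 1)
c = (0, 14/5, -1, 47/91)
Ac = (0, 0, -21/5, 471/65)
Σ b_i: 1/3·1 + (-11/6)·1 + (-5/3)·1 + 1·1 = -13/6 ≠ 1 ⇒ order 0.

0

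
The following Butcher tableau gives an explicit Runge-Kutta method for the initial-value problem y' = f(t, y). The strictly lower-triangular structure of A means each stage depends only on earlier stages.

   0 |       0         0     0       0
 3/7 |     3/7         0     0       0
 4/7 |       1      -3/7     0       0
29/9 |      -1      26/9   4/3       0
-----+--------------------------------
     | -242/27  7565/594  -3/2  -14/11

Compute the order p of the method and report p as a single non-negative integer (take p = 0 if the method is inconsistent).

2

b = (-242/27, 7565/594, -3/2, -14/11)
c = (0, 3/7, 4/7, 29/9)
Ac = (0, 0, -9/49, 2)
Σ b_i: (-242/27)·1 + 7565/594·1 + (-3/2)·1 + (-14/11)·1 = 1 ✓
b·c: 7565/594·3/7 + (-3/2)·4/7 + (-14/11)·29/9 = 1/2 ✓
b·c²: 7565/594·9/49 + (-3/2)·16/49 + (-14/11)·841/81 = -90215/7938 ≠ 1/3 ⇒ order 2.
b·Ac: (-3/2)·(-9/49) + (-14/11)·2 = -2447/1078 ≠ 1/6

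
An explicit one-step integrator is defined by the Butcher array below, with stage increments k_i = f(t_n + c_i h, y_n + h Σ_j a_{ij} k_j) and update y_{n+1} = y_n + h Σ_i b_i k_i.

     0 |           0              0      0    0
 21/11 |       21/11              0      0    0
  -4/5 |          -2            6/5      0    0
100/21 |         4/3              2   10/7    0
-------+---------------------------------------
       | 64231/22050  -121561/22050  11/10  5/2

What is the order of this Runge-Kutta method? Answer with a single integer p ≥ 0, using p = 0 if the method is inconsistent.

2

b = (64231/22050, -121561/22050, 11/10, 5/2)
c = (0, 21/11, -4/5, 100/21)
Ac = (0, 0, 126/55, 206/77)
Σ b_i: 64231/22050·1 + (-121561/22050)·1 + 11/10·1 + 5/2·1 = 1 ✓
b·c: (-121561/22050)·21/11 + 11/10·(-4/5) + 5/2·100/21 = 1/2 ✓
b·c²: (-121561/22050)·441/121 + 11/10·16/25 + 5/2·10000/441 = 45236321/1212750 ≠ 1/3 ⇒ order 2.
b·Ac: 11/10·126/55 + 5/2·206/77 = 17726/1925 ≠ 1/6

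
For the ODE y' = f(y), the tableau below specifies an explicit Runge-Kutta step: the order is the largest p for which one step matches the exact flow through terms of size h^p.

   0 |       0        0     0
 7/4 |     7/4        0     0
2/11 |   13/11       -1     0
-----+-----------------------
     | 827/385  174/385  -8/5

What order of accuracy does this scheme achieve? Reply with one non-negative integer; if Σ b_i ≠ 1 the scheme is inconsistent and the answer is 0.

2

b = (827/385, 174/385, -8/5)
c = (0, 7/4, 2/11)
Ac = (0, 0, -7/4)
Σ b_i: 827/385·1 + 174/385·1 + (-8/5)·1 = 1 ✓
b·c: 174/385·7/4 + (-8/5)·2/11 = 1/2 ✓
b·c²: 174/385·49/16 + (-8/5)·4/121 = 6443/4840 ≠ 1/3 ⇒ order 2.
b·Ac: (-8/5)·(-7/4) = 14/5 ≠ 1/6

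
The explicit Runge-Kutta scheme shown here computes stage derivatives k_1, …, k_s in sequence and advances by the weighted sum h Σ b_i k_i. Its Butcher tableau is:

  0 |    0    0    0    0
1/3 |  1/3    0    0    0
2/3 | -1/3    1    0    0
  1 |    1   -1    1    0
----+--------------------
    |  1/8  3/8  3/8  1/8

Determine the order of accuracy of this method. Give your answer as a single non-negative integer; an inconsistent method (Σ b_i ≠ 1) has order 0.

b = (1/8, 3/8, 3/8, 1/8)
c = (0, 1/3, 2/3, 1)
Ac = (0, 0, 1/3, 1/3)
Σ b_i: 1/8·1 + 3/8·1 + 3/8·1 + 1/8·1 = 1 ✓
b·c: 3/8·1/3 + 3/8·2/3 + 1/8·1 = 1/2 ✓
b·c²: 3/8·1/9 + 3/8·4/9 + 1/8·1 = 1/3 ✓
b·Ac: 3/8·1/3 + 1/8·1/3 = 1/6 ✓
b·c³: 3/8·1/27 + 3/8·8/27 + 1/8·1 = 1/4 ✓
b·(c∘Ac): 3/8·2/9 + 1/8·1/3 = 1/8 ✓
b·Ac²: 3/8·1/9 + 1/8·1/3 = 1/12 ✓
b·A²c: 1/8·1/3 = 1/24 ✓; 4 stages ⇒ order 4.

4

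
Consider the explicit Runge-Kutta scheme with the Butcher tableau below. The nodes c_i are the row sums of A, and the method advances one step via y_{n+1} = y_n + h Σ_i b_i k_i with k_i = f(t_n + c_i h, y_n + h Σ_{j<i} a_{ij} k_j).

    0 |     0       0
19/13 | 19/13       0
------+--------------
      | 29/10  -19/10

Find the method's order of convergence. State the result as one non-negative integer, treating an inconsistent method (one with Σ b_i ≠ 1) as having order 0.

1

b = (29/10, -19/10)
c = (0, 19/13)
Σ b_i: 29/10·1 + (-19/10)·1 = 1 ✓
b·c: (-19/10)·19/13 = -361/130 ≠ 1/2 ⇒ order 1.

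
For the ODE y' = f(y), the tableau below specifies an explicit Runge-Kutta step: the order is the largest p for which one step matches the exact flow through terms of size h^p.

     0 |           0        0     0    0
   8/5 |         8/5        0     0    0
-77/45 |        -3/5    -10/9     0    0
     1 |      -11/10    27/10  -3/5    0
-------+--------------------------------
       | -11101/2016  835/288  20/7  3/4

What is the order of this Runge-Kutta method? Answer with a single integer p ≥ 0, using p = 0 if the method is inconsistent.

b = (-11101/2016, 835/288, 20/7, 3/4)
c = (0, 8/5, -77/45, 1)
Ac = (0, 0, -16/9, 401/75)
Σ b_i: (-11101/2016)·1 + 835/288·1 + 20/7·1 + 3/4·1 = 1 ✓
b·c: 835/288·8/5 + 20/7·(-77/45) + 3/4·1 = 1/2 ✓
b·c²: 835/288·64/25 + 20/7·5929/2025 + 3/4·1 = 26791/1620 ≠ 1/3 ⇒ order 2.
b·Ac: 20/7·(-16/9) + 3/4·401/75 = -6737/6300 ≠ 1/6

2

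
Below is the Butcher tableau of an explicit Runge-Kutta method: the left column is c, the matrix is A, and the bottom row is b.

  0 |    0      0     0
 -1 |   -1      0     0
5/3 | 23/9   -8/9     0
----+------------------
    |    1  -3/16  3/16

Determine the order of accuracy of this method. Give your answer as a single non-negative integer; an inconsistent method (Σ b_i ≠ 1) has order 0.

3

b = (1, -3/16, 3/16)
c = (0, -1, 5/3)
Ac = (0, 0, 8/9)
Σ b_i: 1·1 + (-3/16)·1 + 3/16·1 = 1 ✓
b·c: (-3/16)·(-1) + 3/16·5/3 = 1/2 ✓
b·c²: (-3/16)·1 + 3/16·25/9 = 1/3 ✓
b·Ac: 3/16·8/9 = 1/6 ✓; 3 stages ⇒ order 3.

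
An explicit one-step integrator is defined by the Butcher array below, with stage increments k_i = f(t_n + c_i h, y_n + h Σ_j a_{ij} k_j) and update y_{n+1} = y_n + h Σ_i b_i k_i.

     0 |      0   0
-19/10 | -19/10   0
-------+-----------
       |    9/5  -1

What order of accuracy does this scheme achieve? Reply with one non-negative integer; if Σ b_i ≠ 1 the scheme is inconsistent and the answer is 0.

b = (9/5, -1)
c = (0, -19/10)
Σ b_i: 9/5·1 + (-1)·1 = 4/5 ≠ 1 ⇒ order 0.

0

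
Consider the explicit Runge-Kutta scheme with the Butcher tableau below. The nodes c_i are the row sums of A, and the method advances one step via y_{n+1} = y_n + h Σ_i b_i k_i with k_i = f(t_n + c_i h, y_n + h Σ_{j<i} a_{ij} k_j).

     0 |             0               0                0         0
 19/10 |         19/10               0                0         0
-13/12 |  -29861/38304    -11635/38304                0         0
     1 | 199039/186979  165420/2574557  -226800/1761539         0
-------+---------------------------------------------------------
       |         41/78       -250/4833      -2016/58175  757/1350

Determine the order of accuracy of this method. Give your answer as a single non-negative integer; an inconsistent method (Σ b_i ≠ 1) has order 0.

4

b = (41/78, -250/4833, -2016/58175, 757/1350)
c = (0, 19/10, -13/12, 1)
Ac = (0, 0, -2327/4032, 198/757)
Σ b_i: 41/78·1 + (-250/4833)·1 + (-2016/58175)·1 + 757/1350·1 = 1 ✓
b·c: (-250/4833)·19/10 + (-2016/58175)·(-13/12) + 757/1350·1 = 1/2 ✓
b·c²: (-250/4833)·361/100 + (-2016/58175)·169/144 + 757/1350·1 = 1/3 ✓
b·Ac: (-2016/58175)·(-2327/4032) + 757/1350·198/757 = 1/6 ✓
b·c³: (-250/4833)·6859/1000 + (-2016/58175)·(-2197/1728) + 757/1350·1 = 1/4 ✓
b·(c∘Ac): (-2016/58175)·30251/48384 + 757/1350·198/757 = 1/8 ✓
b·Ac²: (-2016/58175)·(-44213/40320) + 757/1350·306/3785 = 1/12 ✓
b·A²c: 757/1350·225/3028 = 1/24 ✓; 4 stages ⇒ order 4.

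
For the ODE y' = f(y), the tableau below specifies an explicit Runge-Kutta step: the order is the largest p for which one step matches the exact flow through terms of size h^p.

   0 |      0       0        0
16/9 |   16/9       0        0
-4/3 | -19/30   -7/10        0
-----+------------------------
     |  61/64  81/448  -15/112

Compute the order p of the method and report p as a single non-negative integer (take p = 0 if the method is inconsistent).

b = (61/64, 81/448, -15/112)
c = (0, 16/9, -4/3)
Ac = (0, 0, -56/45)
Σ b_i: 61/64·1 + 81/448·1 + (-15/112)·1 = 1 ✓
b·c: 81/448·16/9 + (-15/112)·(-4/3) = 1/2 ✓
b·c²: 81/448·256/81 + (-15/112)·16/9 = 1/3 ✓
b·Ac: (-15/112)·(-56/45) = 1/6 ✓; 3 stages ⇒ order 3.

3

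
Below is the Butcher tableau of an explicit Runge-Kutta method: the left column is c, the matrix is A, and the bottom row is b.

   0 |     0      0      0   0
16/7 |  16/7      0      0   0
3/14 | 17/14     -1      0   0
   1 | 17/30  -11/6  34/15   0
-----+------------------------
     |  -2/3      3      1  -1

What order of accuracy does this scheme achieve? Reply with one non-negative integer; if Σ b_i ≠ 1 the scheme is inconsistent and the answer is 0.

b = (-2/3, 3, 1, -1)
c = (0, 16/7, 3/14, 1)
Ac = (0, 0, -16/7, -389/105)
Σ b_i: (-2/3)·1 + 3·1 + 1·1 + (-1)·1 = 7/3 ≠ 1 ⇒ order 0.

0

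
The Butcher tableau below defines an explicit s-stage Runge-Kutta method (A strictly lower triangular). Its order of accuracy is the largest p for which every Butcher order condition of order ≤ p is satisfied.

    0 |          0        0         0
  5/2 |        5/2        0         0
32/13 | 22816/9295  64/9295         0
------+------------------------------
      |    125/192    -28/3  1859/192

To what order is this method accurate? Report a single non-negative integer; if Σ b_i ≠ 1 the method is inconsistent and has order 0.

b = (125/192, -28/3, 1859/192)
c = (0, 5/2, 32/13)
Ac = (0, 0, 32/1859)
Σ b_i: 125/192·1 + (-28/3)·1 + 1859/192·1 = 1 ✓
b·c: (-28/3)·5/2 + 1859/192·32/13 = 1/2 ✓
b·c²: (-28/3)·25/4 + 1859/192·1024/169 = 1/3 ✓
b·Ac: 1859/192·32/1859 = 1/6 ✓; 3 stages ⇒ order 3.

3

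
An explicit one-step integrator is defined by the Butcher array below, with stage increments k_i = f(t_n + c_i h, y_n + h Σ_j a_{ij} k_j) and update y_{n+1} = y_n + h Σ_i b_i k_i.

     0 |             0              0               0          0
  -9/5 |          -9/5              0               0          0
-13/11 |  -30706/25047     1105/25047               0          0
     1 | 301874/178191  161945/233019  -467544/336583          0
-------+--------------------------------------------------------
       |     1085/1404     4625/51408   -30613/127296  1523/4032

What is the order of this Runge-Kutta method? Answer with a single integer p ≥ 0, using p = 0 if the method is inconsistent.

b = (1085/1404, 4625/51408, -30613/127296, 1523/4032)
c = (0, -9/5, -13/11, 1)
Ac = (0, 0, -221/2783, 595/1523)
Σ b_i: 1085/1404·1 + 4625/51408·1 + (-30613/127296)·1 + 1523/4032·1 = 1 ✓
b·c: 4625/51408·(-9/5) + (-30613/127296)·(-13/11) + 1523/4032·1 = 1/2 ✓
b·c²: 4625/51408·81/25 + (-30613/127296)·169/121 + 1523/4032·1 = 1/3 ✓
b·Ac: (-30613/127296)·(-221/2783) + 1523/4032·595/1523 = 1/6 ✓
b·c³: 4625/51408·(-729/125) + (-30613/127296)·(-2197/1331) + 1523/4032·1 = 1/4 ✓
b·(c∘Ac): (-30613/127296)·2873/30613 + 1523/4032·595/1523 = 1/8 ✓
b·Ac²: (-30613/127296)·1989/13915 + 1523/4032·2373/7615 = 1/12 ✓
b·A²c: 1523/4032·168/1523 = 1/24 ✓; 4 stages ⇒ order 4.

4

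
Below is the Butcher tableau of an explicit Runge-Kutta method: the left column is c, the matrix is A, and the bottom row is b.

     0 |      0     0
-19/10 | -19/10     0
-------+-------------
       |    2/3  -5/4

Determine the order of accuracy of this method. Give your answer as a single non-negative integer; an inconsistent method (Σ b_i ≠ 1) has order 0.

0

b = (2/3, -5/4)
c = (0, -19/10)
Σ b_i: 2/3·1 + (-5/4)·1 = -7/12 ≠ 1 ⇒ order 0.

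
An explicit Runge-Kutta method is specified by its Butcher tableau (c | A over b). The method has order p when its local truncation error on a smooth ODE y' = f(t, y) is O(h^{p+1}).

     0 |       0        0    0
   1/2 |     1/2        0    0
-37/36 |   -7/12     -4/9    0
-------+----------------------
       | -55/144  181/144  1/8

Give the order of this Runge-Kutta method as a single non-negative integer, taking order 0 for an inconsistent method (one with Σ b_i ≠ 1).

2

b = (-55/144, 181/144, 1/8)
c = (0, 1/2, -37/36)
Ac = (0, 0, -2/9)
Σ b_i: (-55/144)·1 + 181/144·1 + 1/8·1 = 1 ✓
b·c: 181/144·1/2 + 1/8·(-37/36) = 1/2 ✓
b·c²: 181/144·1/4 + 1/8·1369/1296 = 4627/10368 ≠ 1/3 ⇒ order 2.
b·Ac: 1/8·(-2/9) = -1/36 ≠ 1/6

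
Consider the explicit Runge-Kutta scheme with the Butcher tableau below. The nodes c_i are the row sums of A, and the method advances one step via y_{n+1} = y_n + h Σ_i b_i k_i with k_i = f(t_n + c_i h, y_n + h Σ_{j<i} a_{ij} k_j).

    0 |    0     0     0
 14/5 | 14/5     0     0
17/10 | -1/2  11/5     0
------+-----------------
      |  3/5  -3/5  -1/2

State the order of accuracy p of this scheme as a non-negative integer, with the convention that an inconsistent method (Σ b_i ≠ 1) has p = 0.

b = (3/5, -3/5, -1/2)
c = (0, 14/5, 17/10)
Ac = (0, 0, 154/25)
Σ b_i: 3/5·1 + (-3/5)·1 + (-1/2)·1 = -1/2 ≠ 1 ⇒ order 0.

0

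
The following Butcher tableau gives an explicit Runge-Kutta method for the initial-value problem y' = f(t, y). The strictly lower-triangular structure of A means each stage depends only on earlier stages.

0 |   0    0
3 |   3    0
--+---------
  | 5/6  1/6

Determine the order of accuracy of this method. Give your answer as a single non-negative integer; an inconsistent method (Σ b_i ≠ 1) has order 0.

2

b = (5/6, 1/6)
c = (0, 3)
Σ b_i: 5/6·1 + 1/6·1 = 1 ✓
b·c: 1/6·3 = 1/2 ✓; 2 stages ⇒ order 2.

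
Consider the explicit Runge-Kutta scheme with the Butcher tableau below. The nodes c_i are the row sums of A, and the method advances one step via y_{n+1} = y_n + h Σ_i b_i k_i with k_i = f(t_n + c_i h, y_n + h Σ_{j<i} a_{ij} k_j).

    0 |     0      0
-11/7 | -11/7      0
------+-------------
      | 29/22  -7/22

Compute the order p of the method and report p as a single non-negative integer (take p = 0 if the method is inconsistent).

b = (29/22, -7/22)
c = (0, -11/7)
Σ b_i: 29/22·1 + (-7/22)·1 = 1 ✓
b·c: (-7/22)·(-11/7) = 1/2 ✓; 2 stages ⇒ order 2.

2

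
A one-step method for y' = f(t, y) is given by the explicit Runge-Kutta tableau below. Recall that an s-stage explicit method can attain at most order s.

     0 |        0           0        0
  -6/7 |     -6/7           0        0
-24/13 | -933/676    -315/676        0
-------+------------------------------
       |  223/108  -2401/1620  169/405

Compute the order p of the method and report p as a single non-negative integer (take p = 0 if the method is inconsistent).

3

b = (223/108, -2401/1620, 169/405)
c = (0, -6/7, -24/13)
Ac = (0, 0, 135/338)
Σ b_i: 223/108·1 + (-2401/1620)·1 + 169/405·1 = 1 ✓
b·c: (-2401/1620)·(-6/7) + 169/405·(-24/13) = 1/2 ✓
b·c²: (-2401/1620)·36/49 + 169/405·576/169 = 1/3 ✓
b·Ac: 169/405·135/338 = 1/6 ✓; 3 stages ⇒ order 3.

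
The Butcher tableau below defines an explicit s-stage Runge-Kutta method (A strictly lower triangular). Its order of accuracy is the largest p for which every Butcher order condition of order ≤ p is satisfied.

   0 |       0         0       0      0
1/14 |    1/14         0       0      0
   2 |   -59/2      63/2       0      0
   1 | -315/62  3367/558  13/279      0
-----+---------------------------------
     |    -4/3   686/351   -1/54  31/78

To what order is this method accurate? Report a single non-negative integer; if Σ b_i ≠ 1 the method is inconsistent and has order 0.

b = (-4/3, 686/351, -1/54, 31/78)
c = (0, 1/14, 2, 1)
Ac = (0, 0, 9/4, 65/124)
Σ b_i: (-4/3)·1 + 686/351·1 + (-1/54)·1 + 31/78·1 = 1 ✓
b·c: 686/351·1/14 + (-1/54)·2 + 31/78·1 = 1/2 ✓
b·c²: 686/351·1/196 + (-1/54)·4 + 31/78·1 = 1/3 ✓
b·Ac: (-1/54)·9/4 + 31/78·65/124 = 1/6 ✓
b·c³: 686/351·1/2744 + (-1/54)·8 + 31/78·1 = 1/4 ✓
b·(c∘Ac): (-1/54)·9/2 + 31/78·65/124 = 1/8 ✓
b·Ac²: (-1/54)·9/56 + 31/78·377/1736 = 1/12 ✓
b·A²c: 31/78·13/124 = 1/24 ✓; 4 stages ⇒ order 4.

4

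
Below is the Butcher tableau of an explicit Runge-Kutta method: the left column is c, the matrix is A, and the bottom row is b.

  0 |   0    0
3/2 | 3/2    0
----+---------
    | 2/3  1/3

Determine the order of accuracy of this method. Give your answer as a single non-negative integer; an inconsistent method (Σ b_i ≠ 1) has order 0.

b = (2/3, 1/3)
c = (0, 3/2)
Σ b_i: 2/3·1 + 1/3·1 = 1 ✓
b·c: 1/3·3/2 = 1/2 ✓; 2 stages ⇒ order 2.

2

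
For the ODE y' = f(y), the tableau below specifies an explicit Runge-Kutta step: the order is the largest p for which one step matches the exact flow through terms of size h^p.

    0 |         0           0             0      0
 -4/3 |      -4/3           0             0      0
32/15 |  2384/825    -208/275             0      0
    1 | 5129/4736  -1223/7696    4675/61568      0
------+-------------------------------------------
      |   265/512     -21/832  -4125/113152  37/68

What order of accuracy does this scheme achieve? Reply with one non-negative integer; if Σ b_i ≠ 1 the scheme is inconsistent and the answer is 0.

b = (265/512, -21/832, -4125/113152, 37/68)
c = (0, -4/3, 32/15, 1)
Ac = (0, 0, 832/825, 83/222)
Σ b_i: 265/512·1 + (-21/832)·1 + (-4125/113152)·1 + 37/68·1 = 1 ✓
b·c: (-21/832)·(-4/3) + (-4125/113152)·32/15 + 37/68·1 = 1/2 ✓
b·c²: (-21/832)·16/9 + (-4125/113152)·1024/225 + 37/68·1 = 1/3 ✓
b·Ac: (-4125/113152)·832/825 + 37/68·83/222 = 1/6 ✓
b·c³: (-21/832)·(-64/27) + (-4125/113152)·32768/3375 + 37/68·1 = 1/4 ✓
b·(c∘Ac): (-4125/113152)·26624/12375 + 37/68·83/222 = 1/8 ✓
b·Ac²: (-4125/113152)·(-3328/2475) + 37/68·7/111 = 1/12 ✓
b·A²c: 37/68·17/222 = 1/24 ✓; 4 stages ⇒ order 4.

4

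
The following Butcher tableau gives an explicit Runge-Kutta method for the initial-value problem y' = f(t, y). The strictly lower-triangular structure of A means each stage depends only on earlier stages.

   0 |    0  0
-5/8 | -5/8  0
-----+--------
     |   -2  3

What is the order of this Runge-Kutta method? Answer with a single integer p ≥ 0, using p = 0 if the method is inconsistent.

b = (-2, 3)
c = (0, -5/8)
Σ b_i: (-2)·1 + 3·1 = 1 ✓
b·c: 3·(-5/8) = -15/8 ≠ 1/2 ⇒ order 1.

1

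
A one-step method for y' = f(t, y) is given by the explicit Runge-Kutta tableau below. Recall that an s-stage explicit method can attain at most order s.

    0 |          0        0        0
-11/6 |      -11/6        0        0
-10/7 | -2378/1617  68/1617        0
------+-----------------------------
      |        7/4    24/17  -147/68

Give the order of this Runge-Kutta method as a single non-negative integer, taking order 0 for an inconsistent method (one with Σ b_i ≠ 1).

3

b = (7/4, 24/17, -147/68)
c = (0, -11/6, -10/7)
Ac = (0, 0, -34/441)
Σ b_i: 7/4·1 + 24/17·1 + (-147/68)·1 = 1 ✓
b·c: 24/17·(-11/6) + (-147/68)·(-10/7) = 1/2 ✓
b·c²: 24/17·121/36 + (-147/68)·100/49 = 1/3 ✓
b·Ac: (-147/68)·(-34/441) = 1/6 ✓; 3 stages ⇒ order 3.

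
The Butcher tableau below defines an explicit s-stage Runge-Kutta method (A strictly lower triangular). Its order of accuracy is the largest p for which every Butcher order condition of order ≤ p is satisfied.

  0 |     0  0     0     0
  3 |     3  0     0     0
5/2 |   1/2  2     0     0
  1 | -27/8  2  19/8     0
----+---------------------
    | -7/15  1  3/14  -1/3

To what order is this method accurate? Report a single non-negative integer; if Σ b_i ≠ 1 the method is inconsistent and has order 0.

b = (-7/15, 1, 3/14, -1/3)
c = (0, 3, 5/2, 1)
Ac = (0, 0, 6, 191/16)
Σ b_i: (-7/15)·1 + 1·1 + 3/14·1 + (-1/3)·1 = 29/70 ≠ 1 ⇒ order 0.

0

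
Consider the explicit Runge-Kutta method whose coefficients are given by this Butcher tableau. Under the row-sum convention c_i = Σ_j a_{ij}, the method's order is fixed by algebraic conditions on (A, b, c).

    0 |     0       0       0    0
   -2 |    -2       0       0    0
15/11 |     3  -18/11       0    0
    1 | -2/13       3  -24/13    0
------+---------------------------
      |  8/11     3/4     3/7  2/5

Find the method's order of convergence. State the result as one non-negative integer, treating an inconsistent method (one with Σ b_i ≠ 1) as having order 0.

b = (8/11, 3/4, 3/7, 2/5)
c = (0, -2, 15/11, 1)
Ac = (0, 0, 36/11, -1218/143)
Σ b_i: 8/11·1 + 3/4·1 + 3/7·1 + 2/5·1 = 3551/1540 ≠ 1 ⇒ order 0.

0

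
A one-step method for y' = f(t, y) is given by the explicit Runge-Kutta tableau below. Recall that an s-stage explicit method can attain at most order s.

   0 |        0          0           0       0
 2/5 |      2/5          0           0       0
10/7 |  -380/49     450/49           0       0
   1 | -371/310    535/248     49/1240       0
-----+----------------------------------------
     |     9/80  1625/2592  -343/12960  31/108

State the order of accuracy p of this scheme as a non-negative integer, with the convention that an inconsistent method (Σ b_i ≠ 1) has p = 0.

4

b = (9/80, 1625/2592, -343/12960, 31/108)
c = (0, 2/5, 10/7, 1)
Ac = (0, 0, 180/49, 57/62)
Σ b_i: 9/80·1 + 1625/2592·1 + (-343/12960)·1 + 31/108·1 = 1 ✓
b·c: 1625/2592·2/5 + (-343/12960)·10/7 + 31/108·1 = 1/2 ✓
b·c²: 1625/2592·4/25 + (-343/12960)·100/49 + 31/108·1 = 1/3 ✓
b·Ac: (-343/12960)·180/49 + 31/108·57/62 = 1/6 ✓
b·c³: 1625/2592·8/125 + (-343/12960)·1000/343 + 31/108·1 = 1/4 ✓
b·(c∘Ac): (-343/12960)·1800/343 + 31/108·57/62 = 1/8 ✓
b·Ac²: (-343/12960)·72/49 + 31/108·66/155 = 1/12 ✓
b·A²c: 31/108·9/62 = 1/24 ✓; 4 stages ⇒ order 4.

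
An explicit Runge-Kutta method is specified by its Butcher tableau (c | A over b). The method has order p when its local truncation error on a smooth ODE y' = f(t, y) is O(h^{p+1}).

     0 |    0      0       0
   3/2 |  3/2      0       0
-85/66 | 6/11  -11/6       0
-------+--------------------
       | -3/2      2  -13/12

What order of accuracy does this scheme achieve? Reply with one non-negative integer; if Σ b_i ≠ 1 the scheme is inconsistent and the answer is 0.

b = (-3/2, 2, -13/12)
c = (0, 3/2, -85/66)
Ac = (0, 0, -11/4)
Σ b_i: (-3/2)·1 + 2·1 + (-13/12)·1 = -7/12 ≠ 1 ⇒ order 0.

0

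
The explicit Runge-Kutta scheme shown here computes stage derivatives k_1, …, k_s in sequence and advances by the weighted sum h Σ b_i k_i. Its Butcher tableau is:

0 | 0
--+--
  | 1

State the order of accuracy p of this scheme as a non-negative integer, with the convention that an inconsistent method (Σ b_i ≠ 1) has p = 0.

1

b = (1)
c = (0)
Σ b_i: 1·1 = 1 ✓; 1 stage ⇒ order 1.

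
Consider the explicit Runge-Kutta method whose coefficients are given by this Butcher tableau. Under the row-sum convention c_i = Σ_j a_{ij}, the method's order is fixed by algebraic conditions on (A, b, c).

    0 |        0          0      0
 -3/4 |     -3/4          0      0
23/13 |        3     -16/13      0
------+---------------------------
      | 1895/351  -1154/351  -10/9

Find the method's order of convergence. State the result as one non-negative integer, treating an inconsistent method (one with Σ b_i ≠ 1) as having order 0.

b = (1895/351, -1154/351, -10/9)
c = (0, -3/4, 23/13)
Ac = (0, 0, 12/13)
Σ b_i: 1895/351·1 + (-1154/351)·1 + (-10/9)·1 = 1 ✓
b·c: (-1154/351)·(-3/4) + (-10/9)·23/13 = 1/2 ✓
b·c²: (-1154/351)·9/16 + (-10/9)·529/169 = -64823/12168 ≠ 1/3 ⇒ order 2.
b·Ac: (-10/9)·12/13 = -40/39 ≠ 1/6

2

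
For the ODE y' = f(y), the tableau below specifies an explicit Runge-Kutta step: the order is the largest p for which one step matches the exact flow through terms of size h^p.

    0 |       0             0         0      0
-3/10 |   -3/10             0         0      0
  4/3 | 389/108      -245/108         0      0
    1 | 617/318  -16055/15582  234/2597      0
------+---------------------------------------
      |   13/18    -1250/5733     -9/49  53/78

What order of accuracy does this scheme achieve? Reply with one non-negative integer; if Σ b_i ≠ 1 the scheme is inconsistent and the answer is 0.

b = (13/18, -1250/5733, -9/49, 53/78)
c = (0, -3/10, 4/3, 1)
Ac = (0, 0, 49/72, 91/212)
Σ b_i: 13/18·1 + (-1250/5733)·1 + (-9/49)·1 + 53/78·1 = 1 ✓
b·c: (-1250/5733)·(-3/10) + (-9/49)·4/3 + 53/78·1 = 1/2 ✓
b·c²: (-1250/5733)·9/100 + (-9/49)·16/9 + 53/78·1 = 1/3 ✓
b·Ac: (-9/49)·49/72 + 53/78·91/212 = 1/6 ✓
b·c³: (-1250/5733)·(-27/1000) + (-9/49)·64/27 + 53/78·1 = 1/4 ✓
b·(c∘Ac): (-9/49)·49/54 + 53/78·91/212 = 1/8 ✓
b·Ac²: (-9/49)·(-49/240) + 53/78·143/2120 = 1/12 ✓
b·A²c: 53/78·13/212 = 1/24 ✓; 4 stages ⇒ order 4.

4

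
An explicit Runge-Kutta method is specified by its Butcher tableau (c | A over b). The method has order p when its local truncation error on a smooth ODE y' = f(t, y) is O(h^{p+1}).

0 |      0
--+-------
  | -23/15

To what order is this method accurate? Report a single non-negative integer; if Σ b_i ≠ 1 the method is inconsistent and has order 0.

b = (-23/15)
c = (0)
Σ b_i: (-23/15)·1 = -23/15 ≠ 1 ⇒ order 0.

0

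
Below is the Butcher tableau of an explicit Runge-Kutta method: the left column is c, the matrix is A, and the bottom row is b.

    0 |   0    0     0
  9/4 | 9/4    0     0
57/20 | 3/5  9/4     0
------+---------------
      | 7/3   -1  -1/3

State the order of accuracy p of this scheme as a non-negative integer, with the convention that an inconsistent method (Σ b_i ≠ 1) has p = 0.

b = (7/3, -1, -1/3)
c = (0, 9/4, 57/20)
Ac = (0, 0, 81/16)
Σ b_i: 7/3·1 + (-1)·1 + (-1/3)·1 = 1 ✓
b·c: (-1)·9/4 + (-1/3)·57/20 = -16/5 ≠ 1/2 ⇒ order 1.

1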